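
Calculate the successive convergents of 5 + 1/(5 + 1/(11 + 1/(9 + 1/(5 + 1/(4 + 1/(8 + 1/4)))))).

Using the convergent recurrence p_i = a_i*p_{i-1} + p_{i-2}, q_i = a_i*q_{i-1} + q_{i-2} with p_{-2}=0, p_{-1}=1, q_{-2}=1, q_{-1}=0:
  i=0: a_0=5, p_0 = 5*1 + 0 = 5, q_0 = 5*0 + 1 = 1.
  i=1: a_1=5, p_1 = 5*5 + 1 = 26, q_1 = 5*1 + 0 = 5.
  i=2: a_2=11, p_2 = 11*26 + 5 = 291, q_2 = 11*5 + 1 = 56.
  i=3: a_3=9, p_3 = 9*291 + 26 = 2645, q_3 = 9*56 + 5 = 509.
  i=4: a_4=5, p_4 = 5*2645 + 291 = 13516, q_4 = 5*509 + 56 = 2601.
  i=5: a_5=4, p_5 = 4*13516 + 2645 = 56709, q_5 = 4*2601 + 509 = 10913.
  i=6: a_6=8, p_6 = 8*56709 + 13516 = 467188, q_6 = 8*10913 + 2601 = 89905.
  i=7: a_7=4, p_7 = 4*467188 + 56709 = 1925461, q_7 = 4*89905 + 10913 = 370533.

5/1, 26/5, 291/56, 2645/509, 13516/2601, 56709/10913, 467188/89905, 1925461/370533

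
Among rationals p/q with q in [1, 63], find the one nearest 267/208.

Expand x = 267/208 as a continued fraction with the Euclidean algorithm:
  267 = 1*208 + 59, so a_0 = 1.
  208 = 3*59 + 31, so a_1 = 3.
  59 = 1*31 + 28, so a_2 = 1.
  31 = 1*28 + 3, so a_3 = 1.
  28 = 9*3 + 1, so a_4 = 9.
  3 = 3*1 + 0, so a_5 = 3.
so x = [1; 3, 1, 1, 9, 3].
Convergents (p_i = a_i*p_{i-1} + p_{i-2}, q_i = a_i*q_{i-1} + q_{i-2} with p_{-2}=0, p_{-1}=1, q_{-2}=1, q_{-1}=0), until the denominator exceeds 63:
  i=0: a_0=1, p_0 = 1*1 + 0 = 1, q_0 = 1*0 + 1 = 1.
  i=1: a_1=3, p_1 = 3*1 + 1 = 4, q_1 = 3*1 + 0 = 3.
  i=2: a_2=1, p_2 = 1*4 + 1 = 5, q_2 = 1*3 + 1 = 4.
  i=3: a_3=1, p_3 = 1*5 + 4 = 9, q_3 = 1*4 + 3 = 7.
  i=4: a_4=9, p_4 = 9*9 + 5 = 86, q_4 = 9*7 + 4 = 67.
q_4 = 67 > 63, so the last convergent with denominator <= 63 is p_3/q_3 = 9/7.
The closest fraction with denominator <= 63 is either p_3/q_3 or the intermediate fraction (k*p_3 + p_2)/(k*q_3 + q_2) with the largest k >= 1 whose denominator stays <= 63; these approach x as k grows, and every other convergent or intermediate fraction in range is farther away.
Largest k: floor((63 - q_2)/q_3) = floor((63 - 4)/7) = 8.
That gives (8*9 + 5)/(8*7 + 4) = 77/60.
Compare the errors: |x - 9/7| = |267*7 - 9*208|/(208*7) = 3/1456, and |x - 77/60| = |267*60 - 77*208|/(208*60) = 4/12480.
Cross-multiplying, 4*1456 = 5824 < 37440 = 3*12480, so 4/12480 is smaller: the intermediate fraction 77/60 is closer to x than 9/7.

77/60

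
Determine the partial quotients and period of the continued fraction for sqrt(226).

Write x_i = (sqrt(226) + m_i)/d_i with (m_0, d_0) = (0, 1). a_0 = floor(sqrt(226)) = 15, since 15^2 = 225 <= 226 < 256 = 16^2.
Iterate m_{i+1} = d_i*a_i - m_i, d_{i+1} = (226 - m_{i+1}^2)/d_i, a_{i+1} = floor((a_0 + m_{i+1})/d_{i+1}):
  m_1 = 1*15 - 0 = 15, d_1 = (226 - 15^2)/1 = 1/1 = 1, a_1 = floor((15 + 15)/1) = 30.
  m_2 = 1*30 - 15 = 15, d_2 = (226 - 15^2)/1 = 1/1 = 1: (m_2, d_2) = (m_1, d_1) = (15, 1), so from here the quotient a_1 repeats; the period length is 1.
Hence the expansion of sqrt(226) is a_0 = 15 followed by the repeating block 30 (period 1).

[15; (30)]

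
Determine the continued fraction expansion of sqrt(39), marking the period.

Write x_i = (sqrt(39) + m_i)/d_i with (m_0, d_0) = (0, 1). a_0 = floor(sqrt(39)) = 6, since 6^2 = 36 <= 39 < 49 = 7^2.
Iterate m_{i+1} = d_i*a_i - m_i, d_{i+1} = (39 - m_{i+1}^2)/d_i, a_{i+1} = floor((a_0 + m_{i+1})/d_{i+1}):
  m_1 = 1*6 - 0 = 6, d_1 = (39 - 6^2)/1 = 3/1 = 3, a_1 = floor((6 + 6)/3) = 4.
  m_2 = 3*4 - 6 = 6, d_2 = (39 - 6^2)/3 = 3/3 = 1, a_2 = floor((6 + 6)/1) = 12.
  m_3 = 1*12 - 6 = 6, d_3 = (39 - 6^2)/1 = 3/1 = 3: (m_3, d_3) = (m_1, d_1) = (6, 3), so from here the quotients repeat a_1, a_2; the period length is 2.
Hence the expansion of sqrt(39) is a_0 = 6 followed by the repeating block 4, 12 (period 2).

[6; (4, 12)]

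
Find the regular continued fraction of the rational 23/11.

[2; 11]

Run the Euclidean algorithm on 23 and 11; the successive quotients are the partial quotients a_0, a_1, ... (each step inverts the fractional part left over by the previous one):
  23 = 2*11 + 1, so a_0 = 2.
  11 = 11*1 + 0, so a_1 = 11.
The remainder reaches 0 after 2 divisions, so the expansion has 2 partial quotients, read off in order.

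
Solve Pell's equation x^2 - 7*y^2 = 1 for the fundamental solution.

First expand sqrt(7) as a continued fraction. With x_i = (sqrt(7) + m_i)/d_i and (m_0, d_0) = (0, 1): a_0 = floor(sqrt(7)) = 2, since 2^2 = 4 <= 7 < 9 = 3^2.
Iterate m_{i+1} = d_i*a_i - m_i, d_{i+1} = (7 - m_{i+1}^2)/d_i, a_{i+1} = floor((a_0 + m_{i+1})/d_{i+1}):
  m_1 = 1*2 - 0 = 2, d_1 = (7 - 2^2)/1 = 3/1 = 3, a_1 = floor((2 + 2)/3) = 1.
  m_2 = 3*1 - 2 = 1, d_2 = (7 - 1^2)/3 = 6/3 = 2, a_2 = floor((2 + 1)/2) = 1.
  m_3 = 2*1 - 1 = 1, d_3 = (7 - 1^2)/2 = 6/2 = 3, a_3 = floor((2 + 1)/3) = 1.
  m_4 = 3*1 - 1 = 2, d_4 = (7 - 2^2)/3 = 3/3 = 1, a_4 = floor((2 + 2)/1) = 4.
  m_5 = 1*4 - 2 = 2, d_5 = (7 - 2^2)/1 = 3/1 = 3: (m_5, d_5) = (m_1, d_1) = (2, 3), so from here the quotients repeat a_1, ..., a_4; the period length is 4.
So sqrt(7) = [2; (1, 1, 1, 4)] with period length k = 4.
k is even, so the fundamental solution of x^2 - 7y^2 = 1 is (p_{k-1}, q_{k-1}) = (p_3, q_3); compute convergents through index 3.
Convergents (p_i = a_i*p_{i-1} + p_{i-2}, q_i = a_i*q_{i-1} + q_{i-2} with p_{-2}=0, p_{-1}=1, q_{-2}=1, q_{-1}=0):
  i=0: a_0=2, p_0 = 2*1 + 0 = 2, q_0 = 2*0 + 1 = 1.
  i=1: a_1=1, p_1 = 1*2 + 1 = 3, q_1 = 1*1 + 0 = 1.
  i=2: a_2=1, p_2 = 1*3 + 2 = 5, q_2 = 1*1 + 1 = 2.
  i=3: a_3=1, p_3 = 1*5 + 3 = 8, q_3 = 1*2 + 1 = 3.
Check: 8^2 - 7*3^2 = 64 - 63 = 1, so (x, y) = (8, 3) solves the equation, and by the theorem it is the least positive solution.

(x, y) = (8, 3)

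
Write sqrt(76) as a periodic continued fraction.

[8; (1, 2, 1, 1, 5, 4, 5, 1, 1, 2, 1, 16)]

Write x_i = (sqrt(76) + m_i)/d_i with (m_0, d_0) = (0, 1). a_0 = floor(sqrt(76)) = 8, since 8^2 = 64 <= 76 < 81 = 9^2.
Iterate m_{i+1} = d_i*a_i - m_i, d_{i+1} = (76 - m_{i+1}^2)/d_i, a_{i+1} = floor((a_0 + m_{i+1})/d_{i+1}):
  m_1 = 1*8 - 0 = 8, d_1 = (76 - 8^2)/1 = 12/1 = 12, a_1 = floor((8 + 8)/12) = 1.
  m_2 = 12*1 - 8 = 4, d_2 = (76 - 4^2)/12 = 60/12 = 5, a_2 = floor((8 + 4)/5) = 2.
  m_3 = 5*2 - 4 = 6, d_3 = (76 - 6^2)/5 = 40/5 = 8, a_3 = floor((8 + 6)/8) = 1.
  m_4 = 8*1 - 6 = 2, d_4 = (76 - 2^2)/8 = 72/8 = 9, a_4 = floor((8 + 2)/9) = 1.
  m_5 = 9*1 - 2 = 7, d_5 = (76 - 7^2)/9 = 27/9 = 3, a_5 = floor((8 + 7)/3) = 5.
  m_6 = 3*5 - 7 = 8, d_6 = (76 - 8^2)/3 = 12/3 = 4, a_6 = floor((8 + 8)/4) = 4.
  m_7 = 4*4 - 8 = 8, d_7 = (76 - 8^2)/4 = 12/4 = 3, a_7 = floor((8 + 8)/3) = 5.
  m_8 = 3*5 - 8 = 7, d_8 = (76 - 7^2)/3 = 27/3 = 9, a_8 = floor((8 + 7)/9) = 1.
  m_9 = 9*1 - 7 = 2, d_9 = (76 - 2^2)/9 = 72/9 = 8, a_9 = floor((8 + 2)/8) = 1.
  m_10 = 8*1 - 2 = 6, d_10 = (76 - 6^2)/8 = 40/8 = 5, a_10 = floor((8 + 6)/5) = 2.
  m_11 = 5*2 - 6 = 4, d_11 = (76 - 4^2)/5 = 60/5 = 12, a_11 = floor((8 + 4)/12) = 1.
  m_12 = 12*1 - 4 = 8, d_12 = (76 - 8^2)/12 = 12/12 = 1, a_12 = floor((8 + 8)/1) = 16.
  m_13 = 1*16 - 8 = 8, d_13 = (76 - 8^2)/1 = 12/1 = 12: (m_13, d_13) = (m_1, d_1) = (8, 12), so from here the quotients repeat a_1, ..., a_12; the period length is 12.
Hence the expansion of sqrt(76) is a_0 = 8 followed by the repeating block 1, 2, 1, 1, 5, 4, 5, 1, 1, 2, 1, 16 (period 12).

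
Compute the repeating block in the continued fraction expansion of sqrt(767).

Write x_i = (sqrt(767) + m_i)/d_i with (m_0, d_0) = (0, 1). a_0 = floor(sqrt(767)) = 27, since 27^2 = 729 <= 767 < 784 = 28^2.
Iterate m_{i+1} = d_i*a_i - m_i, d_{i+1} = (767 - m_{i+1}^2)/d_i, a_{i+1} = floor((a_0 + m_{i+1})/d_{i+1}):
  m_1 = 1*27 - 0 = 27, d_1 = (767 - 27^2)/1 = 38/1 = 38, a_1 = floor((27 + 27)/38) = 1.
  m_2 = 38*1 - 27 = 11, d_2 = (767 - 11^2)/38 = 646/38 = 17, a_2 = floor((27 + 11)/17) = 2.
  m_3 = 17*2 - 11 = 23, d_3 = (767 - 23^2)/17 = 238/17 = 14, a_3 = floor((27 + 23)/14) = 3.
  m_4 = 14*3 - 23 = 19, d_4 = (767 - 19^2)/14 = 406/14 = 29, a_4 = floor((27 + 19)/29) = 1.
  m_5 = 29*1 - 19 = 10, d_5 = (767 - 10^2)/29 = 667/29 = 23, a_5 = floor((27 + 10)/23) = 1.
  m_6 = 23*1 - 10 = 13, d_6 = (767 - 13^2)/23 = 598/23 = 26, a_6 = floor((27 + 13)/26) = 1.
  m_7 = 26*1 - 13 = 13, d_7 = (767 - 13^2)/26 = 598/26 = 23, a_7 = floor((27 + 13)/23) = 1.
  m_8 = 23*1 - 13 = 10, d_8 = (767 - 10^2)/23 = 667/23 = 29, a_8 = floor((27 + 10)/29) = 1.
  m_9 = 29*1 - 10 = 19, d_9 = (767 - 19^2)/29 = 406/29 = 14, a_9 = floor((27 + 19)/14) = 3.
  m_10 = 14*3 - 19 = 23, d_10 = (767 - 23^2)/14 = 238/14 = 17, a_10 = floor((27 + 23)/17) = 2.
  m_11 = 17*2 - 23 = 11, d_11 = (767 - 11^2)/17 = 646/17 = 38, a_11 = floor((27 + 11)/38) = 1.
  m_12 = 38*1 - 11 = 27, d_12 = (767 - 27^2)/38 = 38/38 = 1, a_12 = floor((27 + 27)/1) = 54.
  m_13 = 1*54 - 27 = 27, d_13 = (767 - 27^2)/1 = 38/1 = 38: (m_13, d_13) = (m_1, d_1) = (27, 38), so from here the quotients repeat a_1, ..., a_12; the period length is 12.
Hence the expansion of sqrt(767) is a_0 = 27 followed by the repeating block 1, 2, 3, 1, 1, 1, 1, 1, 3, 2, 1, 54 (period 12).

[27; (1, 2, 3, 1, 1, 1, 1, 1, 3, 2, 1, 54)]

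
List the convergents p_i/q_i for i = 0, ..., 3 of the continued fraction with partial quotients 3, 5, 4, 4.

3/1, 16/5, 67/21, 284/89

Using the convergent recurrence p_i = a_i*p_{i-1} + p_{i-2}, q_i = a_i*q_{i-1} + q_{i-2} with p_{-2}=0, p_{-1}=1, q_{-2}=1, q_{-1}=0:
  i=0: a_0=3, p_0 = 3*1 + 0 = 3, q_0 = 3*0 + 1 = 1.
  i=1: a_1=5, p_1 = 5*3 + 1 = 16, q_1 = 5*1 + 0 = 5.
  i=2: a_2=4, p_2 = 4*16 + 3 = 67, q_2 = 4*5 + 1 = 21.
  i=3: a_3=4, p_3 = 4*67 + 16 = 284, q_3 = 4*21 + 5 = 89.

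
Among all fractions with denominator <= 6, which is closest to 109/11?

Expand x = 109/11 as a continued fraction with the Euclidean algorithm:
  109 = 9*11 + 10, so a_0 = 9.
  11 = 1*10 + 1, so a_1 = 1.
  10 = 10*1 + 0, so a_2 = 10.
so x = [9; 1, 10].
Convergents (p_i = a_i*p_{i-1} + p_{i-2}, q_i = a_i*q_{i-1} + q_{i-2} with p_{-2}=0, p_{-1}=1, q_{-2}=1, q_{-1}=0), until the denominator exceeds 6:
  i=0: a_0=9, p_0 = 9*1 + 0 = 9, q_0 = 9*0 + 1 = 1.
  i=1: a_1=1, p_1 = 1*9 + 1 = 10, q_1 = 1*1 + 0 = 1.
  i=2: a_2=10, p_2 = 10*10 + 9 = 109, q_2 = 10*1 + 1 = 11.
q_2 = 11 > 6, so the last convergent with denominator <= 6 is p_1/q_1 = 10/1.
The closest fraction with denominator <= 6 is either p_1/q_1 or the intermediate fraction (k*p_1 + p_0)/(k*q_1 + q_0) with the largest k >= 1 whose denominator stays <= 6; these approach x as k grows, and every other convergent or intermediate fraction in range is farther away.
Largest k: floor((6 - q_0)/q_1) = floor((6 - 1)/1) = 5.
That gives (5*10 + 9)/(5*1 + 1) = 59/6.
Compare the errors: |x - 10/1| = |109*1 - 10*11|/(11*1) = 1/11, and |x - 59/6| = |109*6 - 59*11|/(11*6) = 5/66.
Cross-multiplying, 5*11 = 55 < 66 = 1*66, so 5/66 is smaller: the intermediate fraction 59/6 is closer to x than 10/1.

59/6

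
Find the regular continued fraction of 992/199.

Run the Euclidean algorithm on 992 and 199; the successive quotients are the partial quotients a_0, a_1, ... (each step inverts the fractional part left over by the previous one):
  992 = 4*199 + 196, so a_0 = 4.
  199 = 1*196 + 3, so a_1 = 1.
  196 = 65*3 + 1, so a_2 = 65.
  3 = 3*1 + 0, so a_3 = 3.
The remainder reaches 0 after 4 divisions, so the expansion has 4 partial quotients, read off in order.

[4; 1, 65, 3]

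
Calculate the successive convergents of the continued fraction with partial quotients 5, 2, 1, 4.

5/1, 11/2, 16/3, 75/14

Using the convergent recurrence p_i = a_i*p_{i-1} + p_{i-2}, q_i = a_i*q_{i-1} + q_{i-2} with p_{-2}=0, p_{-1}=1, q_{-2}=1, q_{-1}=0:
  i=0: a_0=5, p_0 = 5*1 + 0 = 5, q_0 = 5*0 + 1 = 1.
  i=1: a_1=2, p_1 = 2*5 + 1 = 11, q_1 = 2*1 + 0 = 2.
  i=2: a_2=1, p_2 = 1*11 + 5 = 16, q_2 = 1*2 + 1 = 3.
  i=3: a_3=4, p_3 = 4*16 + 11 = 75, q_3 = 4*3 + 2 = 14.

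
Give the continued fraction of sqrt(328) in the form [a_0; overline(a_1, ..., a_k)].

[18; overline(9, 36)]

Write x_i = (sqrt(328) + m_i)/d_i with (m_0, d_0) = (0, 1). a_0 = floor(sqrt(328)) = 18, since 18^2 = 324 <= 328 < 361 = 19^2.
Iterate m_{i+1} = d_i*a_i - m_i, d_{i+1} = (328 - m_{i+1}^2)/d_i, a_{i+1} = floor((a_0 + m_{i+1})/d_{i+1}):
  m_1 = 1*18 - 0 = 18, d_1 = (328 - 18^2)/1 = 4/1 = 4, a_1 = floor((18 + 18)/4) = 9.
  m_2 = 4*9 - 18 = 18, d_2 = (328 - 18^2)/4 = 4/4 = 1, a_2 = floor((18 + 18)/1) = 36.
  m_3 = 1*36 - 18 = 18, d_3 = (328 - 18^2)/1 = 4/1 = 4: (m_3, d_3) = (m_1, d_1) = (18, 4), so from here the quotients repeat a_1, a_2; the period length is 2.
Hence the expansion of sqrt(328) is a_0 = 18 followed by the repeating block 9, 36 (period 2).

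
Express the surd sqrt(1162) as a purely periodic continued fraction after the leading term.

Write x_i = (sqrt(1162) + m_i)/d_i with (m_0, d_0) = (0, 1). a_0 = floor(sqrt(1162)) = 34, since 34^2 = 1156 <= 1162 < 1225 = 35^2.
Iterate m_{i+1} = d_i*a_i - m_i, d_{i+1} = (1162 - m_{i+1}^2)/d_i, a_{i+1} = floor((a_0 + m_{i+1})/d_{i+1}):
  m_1 = 1*34 - 0 = 34, d_1 = (1162 - 34^2)/1 = 6/1 = 6, a_1 = floor((34 + 34)/6) = 11.
  m_2 = 6*11 - 34 = 32, d_2 = (1162 - 32^2)/6 = 138/6 = 23, a_2 = floor((34 + 32)/23) = 2.
  m_3 = 23*2 - 32 = 14, d_3 = (1162 - 14^2)/23 = 966/23 = 42, a_3 = floor((34 + 14)/42) = 1.
  m_4 = 42*1 - 14 = 28, d_4 = (1162 - 28^2)/42 = 378/42 = 9, a_4 = floor((34 + 28)/9) = 6.
  m_5 = 9*6 - 28 = 26, d_5 = (1162 - 26^2)/9 = 486/9 = 54, a_5 = floor((34 + 26)/54) = 1.
  m_6 = 54*1 - 26 = 28, d_6 = (1162 - 28^2)/54 = 378/54 = 7, a_6 = floor((34 + 28)/7) = 8.
  m_7 = 7*8 - 28 = 28, d_7 = (1162 - 28^2)/7 = 378/7 = 54, a_7 = floor((34 + 28)/54) = 1.
  m_8 = 54*1 - 28 = 26, d_8 = (1162 - 26^2)/54 = 486/54 = 9, a_8 = floor((34 + 26)/9) = 6.
  m_9 = 9*6 - 26 = 28, d_9 = (1162 - 28^2)/9 = 378/9 = 42, a_9 = floor((34 + 28)/42) = 1.
  m_10 = 42*1 - 28 = 14, d_10 = (1162 - 14^2)/42 = 966/42 = 23, a_10 = floor((34 + 14)/23) = 2.
  m_11 = 23*2 - 14 = 32, d_11 = (1162 - 32^2)/23 = 138/23 = 6, a_11 = floor((34 + 32)/6) = 11.
  m_12 = 6*11 - 32 = 34, d_12 = (1162 - 34^2)/6 = 6/6 = 1, a_12 = floor((34 + 34)/1) = 68.
  m_13 = 1*68 - 34 = 34, d_13 = (1162 - 34^2)/1 = 6/1 = 6: (m_13, d_13) = (m_1, d_1) = (34, 6), so from here the quotients repeat a_1, ..., a_12; the period length is 12.
Hence the expansion of sqrt(1162) is a_0 = 34 followed by the repeating block 11, 2, 1, 6, 1, 8, 1, 6, 1, 2, 11, 68 (period 12).

[34; (11, 2, 1, 6, 1, 8, 1, 6, 1, 2, 11, 68)]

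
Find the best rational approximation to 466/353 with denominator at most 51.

Expand x = 466/353 as a continued fraction with the Euclidean algorithm:
  466 = 1*353 + 113, so a_0 = 1.
  353 = 3*113 + 14, so a_1 = 3.
  113 = 8*14 + 1, so a_2 = 8.
  14 = 14*1 + 0, so a_3 = 14.
so x = [1; 3, 8, 14].
Convergents (p_i = a_i*p_{i-1} + p_{i-2}, q_i = a_i*q_{i-1} + q_{i-2} with p_{-2}=0, p_{-1}=1, q_{-2}=1, q_{-1}=0), until the denominator exceeds 51:
  i=0: a_0=1, p_0 = 1*1 + 0 = 1, q_0 = 1*0 + 1 = 1.
  i=1: a_1=3, p_1 = 3*1 + 1 = 4, q_1 = 3*1 + 0 = 3.
  i=2: a_2=8, p_2 = 8*4 + 1 = 33, q_2 = 8*3 + 1 = 25.
  i=3: a_3=14, p_3 = 14*33 + 4 = 466, q_3 = 14*25 + 3 = 353.
q_3 = 353 > 51, so the last convergent with denominator <= 51 is p_2/q_2 = 33/25.
The closest fraction with denominator <= 51 is either p_2/q_2 or the intermediate fraction (k*p_2 + p_1)/(k*q_2 + q_1) with the largest k >= 1 whose denominator stays <= 51; these approach x as k grows, and every other convergent or intermediate fraction in range is farther away.
Largest k: floor((51 - q_1)/q_2) = floor((51 - 3)/25) = 1.
That gives (1*33 + 4)/(1*25 + 3) = 37/28.
Compare the errors: |x - 33/25| = |466*25 - 33*353|/(353*25) = 1/8825, and |x - 37/28| = |466*28 - 37*353|/(353*28) = 13/9884.
Cross-multiplying, 1*9884 = 9884 < 114725 = 13*8825, so 1/8825 is smaller: the convergent 33/25 is closer to x than 37/28.

33/25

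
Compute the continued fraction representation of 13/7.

Run the Euclidean algorithm on 13 and 7; the successive quotients are the partial quotients a_0, a_1, ... (each step inverts the fractional part left over by the previous one):
  13 = 1*7 + 6, so a_0 = 1.
  7 = 1*6 + 1, so a_1 = 1.
  6 = 6*1 + 0, so a_2 = 6.
The remainder reaches 0 after 3 divisions, so the expansion has 3 partial quotients, read off in order.

[1; 1, 6]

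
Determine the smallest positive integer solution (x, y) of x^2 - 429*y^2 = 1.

(x, y) = (1524095, 73584)

First expand sqrt(429) as a continued fraction. With x_i = (sqrt(429) + m_i)/d_i and (m_0, d_0) = (0, 1): a_0 = floor(sqrt(429)) = 20, since 20^2 = 400 <= 429 < 441 = 21^2.
Iterate m_{i+1} = d_i*a_i - m_i, d_{i+1} = (429 - m_{i+1}^2)/d_i, a_{i+1} = floor((a_0 + m_{i+1})/d_{i+1}):
  m_1 = 1*20 - 0 = 20, d_1 = (429 - 20^2)/1 = 29/1 = 29, a_1 = floor((20 + 20)/29) = 1.
  m_2 = 29*1 - 20 = 9, d_2 = (429 - 9^2)/29 = 348/29 = 12, a_2 = floor((20 + 9)/12) = 2.
  m_3 = 12*2 - 9 = 15, d_3 = (429 - 15^2)/12 = 204/12 = 17, a_3 = floor((20 + 15)/17) = 2.
  m_4 = 17*2 - 15 = 19, d_4 = (429 - 19^2)/17 = 68/17 = 4, a_4 = floor((20 + 19)/4) = 9.
  m_5 = 4*9 - 19 = 17, d_5 = (429 - 17^2)/4 = 140/4 = 35, a_5 = floor((20 + 17)/35) = 1.
  m_6 = 35*1 - 17 = 18, d_6 = (429 - 18^2)/35 = 105/35 = 3, a_6 = floor((20 + 18)/3) = 12.
  m_7 = 3*12 - 18 = 18, d_7 = (429 - 18^2)/3 = 105/3 = 35, a_7 = floor((20 + 18)/35) = 1.
  m_8 = 35*1 - 18 = 17, d_8 = (429 - 17^2)/35 = 140/35 = 4, a_8 = floor((20 + 17)/4) = 9.
  m_9 = 4*9 - 17 = 19, d_9 = (429 - 19^2)/4 = 68/4 = 17, a_9 = floor((20 + 19)/17) = 2.
  m_10 = 17*2 - 19 = 15, d_10 = (429 - 15^2)/17 = 204/17 = 12, a_10 = floor((20 + 15)/12) = 2.
  m_11 = 12*2 - 15 = 9, d_11 = (429 - 9^2)/12 = 348/12 = 29, a_11 = floor((20 + 9)/29) = 1.
  m_12 = 29*1 - 9 = 20, d_12 = (429 - 20^2)/29 = 29/29 = 1, a_12 = floor((20 + 20)/1) = 40.
  m_13 = 1*40 - 20 = 20, d_13 = (429 - 20^2)/1 = 29/1 = 29: (m_13, d_13) = (m_1, d_1) = (20, 29), so from here the quotients repeat a_1, ..., a_12; the period length is 12.
So sqrt(429) = [20; (1, 2, 2, 9, 1, 12, 1, 9, 2, 2, 1, 40)] with period length k = 12.
k is even, so the fundamental solution of x^2 - 429y^2 = 1 is (p_{k-1}, q_{k-1}) = (p_11, q_11); compute convergents through index 11.
Convergents (p_i = a_i*p_{i-1} + p_{i-2}, q_i = a_i*q_{i-1} + q_{i-2} with p_{-2}=0, p_{-1}=1, q_{-2}=1, q_{-1}=0):
  i=0: a_0=20, p_0 = 20*1 + 0 = 20, q_0 = 20*0 + 1 = 1.
  i=1: a_1=1, p_1 = 1*20 + 1 = 21, q_1 = 1*1 + 0 = 1.
  i=2: a_2=2, p_2 = 2*21 + 20 = 62, q_2 = 2*1 + 1 = 3.
  i=3: a_3=2, p_3 = 2*62 + 21 = 145, q_3 = 2*3 + 1 = 7.
  i=4: a_4=9, p_4 = 9*145 + 62 = 1367, q_4 = 9*7 + 3 = 66.
  i=5: a_5=1, p_5 = 1*1367 + 145 = 1512, q_5 = 1*66 + 7 = 73.
  i=6: a_6=12, p_6 = 12*1512 + 1367 = 19511, q_6 = 12*73 + 66 = 942.
  i=7: a_7=1, p_7 = 1*19511 + 1512 = 21023, q_7 = 1*942 + 73 = 1015.
  i=8: a_8=9, p_8 = 9*21023 + 19511 = 208718, q_8 = 9*1015 + 942 = 10077.
  i=9: a_9=2, p_9 = 2*208718 + 21023 = 438459, q_9 = 2*10077 + 1015 = 21169.
  i=10: a_10=2, p_10 = 2*438459 + 208718 = 1085636, q_10 = 2*21169 + 10077 = 52415.
  i=11: a_11=1, p_11 = 1*1085636 + 438459 = 1524095, q_11 = 1*52415 + 21169 = 73584.
Check: 1524095^2 - 429*73584^2 = 2322865569025 - 2322865569024 = 1, so (x, y) = (1524095, 73584) solves the equation, and by the theorem it is the least positive solution.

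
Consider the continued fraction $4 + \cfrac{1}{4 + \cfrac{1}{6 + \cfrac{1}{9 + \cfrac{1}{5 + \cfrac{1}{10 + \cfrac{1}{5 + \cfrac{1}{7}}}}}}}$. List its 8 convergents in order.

Using the convergent recurrence p_i = a_i*p_{i-1} + p_{i-2}, q_i = a_i*q_{i-1} + q_{i-2} with p_{-2}=0, p_{-1}=1, q_{-2}=1, q_{-1}=0:
  i=0: a_0=4, p_0 = 4*1 + 0 = 4, q_0 = 4*0 + 1 = 1.
  i=1: a_1=4, p_1 = 4*4 + 1 = 17, q_1 = 4*1 + 0 = 4.
  i=2: a_2=6, p_2 = 6*17 + 4 = 106, q_2 = 6*4 + 1 = 25.
  i=3: a_3=9, p_3 = 9*106 + 17 = 971, q_3 = 9*25 + 4 = 229.
  i=4: a_4=5, p_4 = 5*971 + 106 = 4961, q_4 = 5*229 + 25 = 1170.
  i=5: a_5=10, p_5 = 10*4961 + 971 = 50581, q_5 = 10*1170 + 229 = 11929.
  i=6: a_6=5, p_6 = 5*50581 + 4961 = 257866, q_6 = 5*11929 + 1170 = 60815.
  i=7: a_7=7, p_7 = 7*257866 + 50581 = 1855643, q_7 = 7*60815 + 11929 = 437634.

4/1, 17/4, 106/25, 971/229, 4961/1170, 50581/11929, 257866/60815, 1855643/437634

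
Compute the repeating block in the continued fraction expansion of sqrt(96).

Write x_i = (sqrt(96) + m_i)/d_i with (m_0, d_0) = (0, 1). a_0 = floor(sqrt(96)) = 9, since 9^2 = 81 <= 96 < 100 = 10^2.
Iterate m_{i+1} = d_i*a_i - m_i, d_{i+1} = (96 - m_{i+1}^2)/d_i, a_{i+1} = floor((a_0 + m_{i+1})/d_{i+1}):
  m_1 = 1*9 - 0 = 9, d_1 = (96 - 9^2)/1 = 15/1 = 15, a_1 = floor((9 + 9)/15) = 1.
  m_2 = 15*1 - 9 = 6, d_2 = (96 - 6^2)/15 = 60/15 = 4, a_2 = floor((9 + 6)/4) = 3.
  m_3 = 4*3 - 6 = 6, d_3 = (96 - 6^2)/4 = 60/4 = 15, a_3 = floor((9 + 6)/15) = 1.
  m_4 = 15*1 - 6 = 9, d_4 = (96 - 9^2)/15 = 15/15 = 1, a_4 = floor((9 + 9)/1) = 18.
  m_5 = 1*18 - 9 = 9, d_5 = (96 - 9^2)/1 = 15/1 = 15: (m_5, d_5) = (m_1, d_1) = (9, 15), so from here the quotients repeat a_1, ..., a_4; the period length is 4.
Hence the expansion of sqrt(96) is a_0 = 9 followed by the repeating block 1, 3, 1, 18 (period 4).

[9; (1, 3, 1, 18)]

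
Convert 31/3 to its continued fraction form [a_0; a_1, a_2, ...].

[10; 3]

Run the Euclidean algorithm on 31 and 3; the successive quotients are the partial quotients a_0, a_1, ... (each step inverts the fractional part left over by the previous one):
  31 = 10*3 + 1, so a_0 = 10.
  3 = 3*1 + 0, so a_1 = 3.
The remainder reaches 0 after 2 divisions, so the expansion has 2 partial quotients, read off in order.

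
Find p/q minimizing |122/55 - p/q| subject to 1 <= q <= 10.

Expand x = 122/55 as a continued fraction with the Euclidean algorithm:
  122 = 2*55 + 12, so a_0 = 2.
  55 = 4*12 + 7, so a_1 = 4.
  12 = 1*7 + 5, so a_2 = 1.
  7 = 1*5 + 2, so a_3 = 1.
  5 = 2*2 + 1, so a_4 = 2.
  2 = 2*1 + 0, so a_5 = 2.
so x = [2; 4, 1, 1, 2, 2].
Convergents (p_i = a_i*p_{i-1} + p_{i-2}, q_i = a_i*q_{i-1} + q_{i-2} with p_{-2}=0, p_{-1}=1, q_{-2}=1, q_{-1}=0), until the denominator exceeds 10:
  i=0: a_0=2, p_0 = 2*1 + 0 = 2, q_0 = 2*0 + 1 = 1.
  i=1: a_1=4, p_1 = 4*2 + 1 = 9, q_1 = 4*1 + 0 = 4.
  i=2: a_2=1, p_2 = 1*9 + 2 = 11, q_2 = 1*4 + 1 = 5.
  i=3: a_3=1, p_3 = 1*11 + 9 = 20, q_3 = 1*5 + 4 = 9.
  i=4: a_4=2, p_4 = 2*20 + 11 = 51, q_4 = 2*9 + 5 = 23.
q_4 = 23 > 10, so the last convergent with denominator <= 10 is p_3/q_3 = 20/9.
The closest fraction with denominator <= 10 is either p_3/q_3 or the intermediate fraction (k*p_3 + p_2)/(k*q_3 + q_2) with the largest k >= 1 whose denominator stays <= 10; these approach x as k grows, and every other convergent or intermediate fraction in range is farther away.
Largest k: floor((10 - q_2)/q_3) = floor((10 - 5)/9) = 0.
Since k = 0, no intermediate fraction beyond p_3/q_3 has denominator <= 10, so the convergent 20/9 is the closest (its error is |122*9 - 20*55|/(55*9) = 2/495).

20/9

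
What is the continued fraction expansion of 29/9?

[3; 4, 2]

Run the Euclidean algorithm on 29 and 9; the successive quotients are the partial quotients a_0, a_1, ... (each step inverts the fractional part left over by the previous one):
  29 = 3*9 + 2, so a_0 = 3.
  9 = 4*2 + 1, so a_1 = 4.
  2 = 2*1 + 0, so a_2 = 2.
The remainder reaches 0 after 3 divisions, so the expansion has 3 partial quotients, read off in order.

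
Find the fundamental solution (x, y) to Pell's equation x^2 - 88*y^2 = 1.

First expand sqrt(88) as a continued fraction. With x_i = (sqrt(88) + m_i)/d_i and (m_0, d_0) = (0, 1): a_0 = floor(sqrt(88)) = 9, since 9^2 = 81 <= 88 < 100 = 10^2.
Iterate m_{i+1} = d_i*a_i - m_i, d_{i+1} = (88 - m_{i+1}^2)/d_i, a_{i+1} = floor((a_0 + m_{i+1})/d_{i+1}):
  m_1 = 1*9 - 0 = 9, d_1 = (88 - 9^2)/1 = 7/1 = 7, a_1 = floor((9 + 9)/7) = 2.
  m_2 = 7*2 - 9 = 5, d_2 = (88 - 5^2)/7 = 63/7 = 9, a_2 = floor((9 + 5)/9) = 1.
  m_3 = 9*1 - 5 = 4, d_3 = (88 - 4^2)/9 = 72/9 = 8, a_3 = floor((9 + 4)/8) = 1.
  m_4 = 8*1 - 4 = 4, d_4 = (88 - 4^2)/8 = 72/8 = 9, a_4 = floor((9 + 4)/9) = 1.
  m_5 = 9*1 - 4 = 5, d_5 = (88 - 5^2)/9 = 63/9 = 7, a_5 = floor((9 + 5)/7) = 2.
  m_6 = 7*2 - 5 = 9, d_6 = (88 - 9^2)/7 = 7/7 = 1, a_6 = floor((9 + 9)/1) = 18.
  m_7 = 1*18 - 9 = 9, d_7 = (88 - 9^2)/1 = 7/1 = 7: (m_7, d_7) = (m_1, d_1) = (9, 7), so from here the quotients repeat a_1, ..., a_6; the period length is 6.
So sqrt(88) = [9; (2, 1, 1, 1, 2, 18)] with period length k = 6.
k is even, so the fundamental solution of x^2 - 88y^2 = 1 is (p_{k-1}, q_{k-1}) = (p_5, q_5); compute convergents through index 5.
Convergents (p_i = a_i*p_{i-1} + p_{i-2}, q_i = a_i*q_{i-1} + q_{i-2} with p_{-2}=0, p_{-1}=1, q_{-2}=1, q_{-1}=0):
  i=0: a_0=9, p_0 = 9*1 + 0 = 9, q_0 = 9*0 + 1 = 1.
  i=1: a_1=2, p_1 = 2*9 + 1 = 19, q_1 = 2*1 + 0 = 2.
  i=2: a_2=1, p_2 = 1*19 + 9 = 28, q_2 = 1*2 + 1 = 3.
  i=3: a_3=1, p_3 = 1*28 + 19 = 47, q_3 = 1*3 + 2 = 5.
  i=4: a_4=1, p_4 = 1*47 + 28 = 75, q_4 = 1*5 + 3 = 8.
  i=5: a_5=2, p_5 = 2*75 + 47 = 197, q_5 = 2*8 + 5 = 21.
Check: 197^2 - 88*21^2 = 38809 - 38808 = 1, so (x, y) = (197, 21) solves the equation, and by the theorem it is the least positive solution.

(x, y) = (197, 21)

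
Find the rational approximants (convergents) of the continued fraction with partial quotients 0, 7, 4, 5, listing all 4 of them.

Using the convergent recurrence p_i = a_i*p_{i-1} + p_{i-2}, q_i = a_i*q_{i-1} + q_{i-2} with p_{-2}=0, p_{-1}=1, q_{-2}=1, q_{-1}=0:
  i=0: a_0=0, p_0 = 0*1 + 0 = 0, q_0 = 0*0 + 1 = 1.
  i=1: a_1=7, p_1 = 7*0 + 1 = 1, q_1 = 7*1 + 0 = 7.
  i=2: a_2=4, p_2 = 4*1 + 0 = 4, q_2 = 4*7 + 1 = 29.
  i=3: a_3=5, p_3 = 5*4 + 1 = 21, q_3 = 5*29 + 7 = 152.

0/1, 1/7, 4/29, 21/152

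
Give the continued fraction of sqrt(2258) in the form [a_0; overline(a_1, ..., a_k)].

Write x_i = (sqrt(2258) + m_i)/d_i with (m_0, d_0) = (0, 1). a_0 = floor(sqrt(2258)) = 47, since 47^2 = 2209 <= 2258 < 2304 = 48^2.
Iterate m_{i+1} = d_i*a_i - m_i, d_{i+1} = (2258 - m_{i+1}^2)/d_i, a_{i+1} = floor((a_0 + m_{i+1})/d_{i+1}):
  m_1 = 1*47 - 0 = 47, d_1 = (2258 - 47^2)/1 = 49/1 = 49, a_1 = floor((47 + 47)/49) = 1.
  m_2 = 49*1 - 47 = 2, d_2 = (2258 - 2^2)/49 = 2254/49 = 46, a_2 = floor((47 + 2)/46) = 1.
  m_3 = 46*1 - 2 = 44, d_3 = (2258 - 44^2)/46 = 322/46 = 7, a_3 = floor((47 + 44)/7) = 13.
  m_4 = 7*13 - 44 = 47, d_4 = (2258 - 47^2)/7 = 49/7 = 7, a_4 = floor((47 + 47)/7) = 13.
  m_5 = 7*13 - 47 = 44, d_5 = (2258 - 44^2)/7 = 322/7 = 46, a_5 = floor((47 + 44)/46) = 1.
  m_6 = 46*1 - 44 = 2, d_6 = (2258 - 2^2)/46 = 2254/46 = 49, a_6 = floor((47 + 2)/49) = 1.
  m_7 = 49*1 - 2 = 47, d_7 = (2258 - 47^2)/49 = 49/49 = 1, a_7 = floor((47 + 47)/1) = 94.
  m_8 = 1*94 - 47 = 47, d_8 = (2258 - 47^2)/1 = 49/1 = 49: (m_8, d_8) = (m_1, d_1) = (47, 49), so from here the quotients repeat a_1, ..., a_7; the period length is 7.
Hence the expansion of sqrt(2258) is a_0 = 47 followed by the repeating block 1, 1, 13, 13, 1, 1, 94 (period 7).

[47; overline(1, 1, 13, 13, 1, 1, 94)]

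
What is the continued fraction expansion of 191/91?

Run the Euclidean algorithm on 191 and 91; the successive quotients are the partial quotients a_0, a_1, ... (each step inverts the fractional part left over by the previous one):
  191 = 2*91 + 9, so a_0 = 2.
  91 = 10*9 + 1, so a_1 = 10.
  9 = 9*1 + 0, so a_2 = 9.
The remainder reaches 0 after 3 divisions, so the expansion has 3 partial quotients, read off in order.

[2; 10, 9]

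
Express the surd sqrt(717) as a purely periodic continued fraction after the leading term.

Write x_i = (sqrt(717) + m_i)/d_i with (m_0, d_0) = (0, 1). a_0 = floor(sqrt(717)) = 26, since 26^2 = 676 <= 717 < 729 = 27^2.
Iterate m_{i+1} = d_i*a_i - m_i, d_{i+1} = (717 - m_{i+1}^2)/d_i, a_{i+1} = floor((a_0 + m_{i+1})/d_{i+1}):
  m_1 = 1*26 - 0 = 26, d_1 = (717 - 26^2)/1 = 41/1 = 41, a_1 = floor((26 + 26)/41) = 1.
  m_2 = 41*1 - 26 = 15, d_2 = (717 - 15^2)/41 = 492/41 = 12, a_2 = floor((26 + 15)/12) = 3.
  m_3 = 12*3 - 15 = 21, d_3 = (717 - 21^2)/12 = 276/12 = 23, a_3 = floor((26 + 21)/23) = 2.
  m_4 = 23*2 - 21 = 25, d_4 = (717 - 25^2)/23 = 92/23 = 4, a_4 = floor((26 + 25)/4) = 12.
  m_5 = 4*12 - 25 = 23, d_5 = (717 - 23^2)/4 = 188/4 = 47, a_5 = floor((26 + 23)/47) = 1.
  m_6 = 47*1 - 23 = 24, d_6 = (717 - 24^2)/47 = 141/47 = 3, a_6 = floor((26 + 24)/3) = 16.
  m_7 = 3*16 - 24 = 24, d_7 = (717 - 24^2)/3 = 141/3 = 47, a_7 = floor((26 + 24)/47) = 1.
  m_8 = 47*1 - 24 = 23, d_8 = (717 - 23^2)/47 = 188/47 = 4, a_8 = floor((26 + 23)/4) = 12.
  m_9 = 4*12 - 23 = 25, d_9 = (717 - 25^2)/4 = 92/4 = 23, a_9 = floor((26 + 25)/23) = 2.
  m_10 = 23*2 - 25 = 21, d_10 = (717 - 21^2)/23 = 276/23 = 12, a_10 = floor((26 + 21)/12) = 3.
  m_11 = 12*3 - 21 = 15, d_11 = (717 - 15^2)/12 = 492/12 = 41, a_11 = floor((26 + 15)/41) = 1.
  m_12 = 41*1 - 15 = 26, d_12 = (717 - 26^2)/41 = 41/41 = 1, a_12 = floor((26 + 26)/1) = 52.
  m_13 = 1*52 - 26 = 26, d_13 = (717 - 26^2)/1 = 41/1 = 41: (m_13, d_13) = (m_1, d_1) = (26, 41), so from here the quotients repeat a_1, ..., a_12; the period length is 12.
Hence the expansion of sqrt(717) is a_0 = 26 followed by the repeating block 1, 3, 2, 12, 1, 16, 1, 12, 2, 3, 1, 52 (period 12).

[26; (1, 3, 2, 12, 1, 16, 1, 12, 2, 3, 1, 52)]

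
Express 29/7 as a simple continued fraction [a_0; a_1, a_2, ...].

[4; 7]

Run the Euclidean algorithm on 29 and 7; the successive quotients are the partial quotients a_0, a_1, ... (each step inverts the fractional part left over by the previous one):
  29 = 4*7 + 1, so a_0 = 4.
  7 = 7*1 + 0, so a_1 = 7.
The remainder reaches 0 after 2 divisions, so the expansion has 2 partial quotients, read off in order.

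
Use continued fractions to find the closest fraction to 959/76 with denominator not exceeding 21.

Expand x = 959/76 as a continued fraction with the Euclidean algorithm:
  959 = 12*76 + 47, so a_0 = 12.
  76 = 1*47 + 29, so a_1 = 1.
  47 = 1*29 + 18, so a_2 = 1.
  29 = 1*18 + 11, so a_3 = 1.
  18 = 1*11 + 7, so a_4 = 1.
  11 = 1*7 + 4, so a_5 = 1.
  7 = 1*4 + 3, so a_6 = 1.
  4 = 1*3 + 1, so a_7 = 1.
  3 = 3*1 + 0, so a_8 = 3.
so x = [12; 1, 1, 1, 1, 1, 1, 1, 3].
Convergents (p_i = a_i*p_{i-1} + p_{i-2}, q_i = a_i*q_{i-1} + q_{i-2} with p_{-2}=0, p_{-1}=1, q_{-2}=1, q_{-1}=0), until the denominator exceeds 21:
  i=0: a_0=12, p_0 = 12*1 + 0 = 12, q_0 = 12*0 + 1 = 1.
  i=1: a_1=1, p_1 = 1*12 + 1 = 13, q_1 = 1*1 + 0 = 1.
  i=2: a_2=1, p_2 = 1*13 + 12 = 25, q_2 = 1*1 + 1 = 2.
  i=3: a_3=1, p_3 = 1*25 + 13 = 38, q_3 = 1*2 + 1 = 3.
  i=4: a_4=1, p_4 = 1*38 + 25 = 63, q_4 = 1*3 + 2 = 5.
  i=5: a_5=1, p_5 = 1*63 + 38 = 101, q_5 = 1*5 + 3 = 8.
  i=6: a_6=1, p_6 = 1*101 + 63 = 164, q_6 = 1*8 + 5 = 13.
  i=7: a_7=1, p_7 = 1*164 + 101 = 265, q_7 = 1*13 + 8 = 21.
  i=8: a_8=3, p_8 = 3*265 + 164 = 959, q_8 = 3*21 + 13 = 76.
q_8 = 76 > 21, so the last convergent with denominator <= 21 is p_7/q_7 = 265/21.
The closest fraction with denominator <= 21 is either p_7/q_7 or the intermediate fraction (k*p_7 + p_6)/(k*q_7 + q_6) with the largest k >= 1 whose denominator stays <= 21; these approach x as k grows, and every other convergent or intermediate fraction in range is farther away.
Largest k: floor((21 - q_6)/q_7) = floor((21 - 13)/21) = 0.
Since k = 0, no intermediate fraction beyond p_7/q_7 has denominator <= 21, so the convergent 265/21 is the closest (its error is |959*21 - 265*76|/(76*21) = 1/1596).

265/21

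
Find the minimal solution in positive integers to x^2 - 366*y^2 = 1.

First expand sqrt(366) as a continued fraction. With x_i = (sqrt(366) + m_i)/d_i and (m_0, d_0) = (0, 1): a_0 = floor(sqrt(366)) = 19, since 19^2 = 361 <= 366 < 400 = 20^2.
Iterate m_{i+1} = d_i*a_i - m_i, d_{i+1} = (366 - m_{i+1}^2)/d_i, a_{i+1} = floor((a_0 + m_{i+1})/d_{i+1}):
  m_1 = 1*19 - 0 = 19, d_1 = (366 - 19^2)/1 = 5/1 = 5, a_1 = floor((19 + 19)/5) = 7.
  m_2 = 5*7 - 19 = 16, d_2 = (366 - 16^2)/5 = 110/5 = 22, a_2 = floor((19 + 16)/22) = 1.
  m_3 = 22*1 - 16 = 6, d_3 = (366 - 6^2)/22 = 330/22 = 15, a_3 = floor((19 + 6)/15) = 1.
  m_4 = 15*1 - 6 = 9, d_4 = (366 - 9^2)/15 = 285/15 = 19, a_4 = floor((19 + 9)/19) = 1.
  m_5 = 19*1 - 9 = 10, d_5 = (366 - 10^2)/19 = 266/19 = 14, a_5 = floor((19 + 10)/14) = 2.
  m_6 = 14*2 - 10 = 18, d_6 = (366 - 18^2)/14 = 42/14 = 3, a_6 = floor((19 + 18)/3) = 12.
  m_7 = 3*12 - 18 = 18, d_7 = (366 - 18^2)/3 = 42/3 = 14, a_7 = floor((19 + 18)/14) = 2.
  m_8 = 14*2 - 18 = 10, d_8 = (366 - 10^2)/14 = 266/14 = 19, a_8 = floor((19 + 10)/19) = 1.
  m_9 = 19*1 - 10 = 9, d_9 = (366 - 9^2)/19 = 285/19 = 15, a_9 = floor((19 + 9)/15) = 1.
  m_10 = 15*1 - 9 = 6, d_10 = (366 - 6^2)/15 = 330/15 = 22, a_10 = floor((19 + 6)/22) = 1.
  m_11 = 22*1 - 6 = 16, d_11 = (366 - 16^2)/22 = 110/22 = 5, a_11 = floor((19 + 16)/5) = 7.
  m_12 = 5*7 - 16 = 19, d_12 = (366 - 19^2)/5 = 5/5 = 1, a_12 = floor((19 + 19)/1) = 38.
  m_13 = 1*38 - 19 = 19, d_13 = (366 - 19^2)/1 = 5/1 = 5: (m_13, d_13) = (m_1, d_1) = (19, 5), so from here the quotients repeat a_1, ..., a_12; the period length is 12.
So sqrt(366) = [19; (7, 1, 1, 1, 2, 12, 2, 1, 1, 1, 7, 38)] with period length k = 12.
k is even, so the fundamental solution of x^2 - 366y^2 = 1 is (p_{k-1}, q_{k-1}) = (p_11, q_11); compute convergents through index 11.
Convergents (p_i = a_i*p_{i-1} + p_{i-2}, q_i = a_i*q_{i-1} + q_{i-2} with p_{-2}=0, p_{-1}=1, q_{-2}=1, q_{-1}=0):
  i=0: a_0=19, p_0 = 19*1 + 0 = 19, q_0 = 19*0 + 1 = 1.
  i=1: a_1=7, p_1 = 7*19 + 1 = 134, q_1 = 7*1 + 0 = 7.
  i=2: a_2=1, p_2 = 1*134 + 19 = 153, q_2 = 1*7 + 1 = 8.
  i=3: a_3=1, p_3 = 1*153 + 134 = 287, q_3 = 1*8 + 7 = 15.
  i=4: a_4=1, p_4 = 1*287 + 153 = 440, q_4 = 1*15 + 8 = 23.
  i=5: a_5=2, p_5 = 2*440 + 287 = 1167, q_5 = 2*23 + 15 = 61.
  i=6: a_6=12, p_6 = 12*1167 + 440 = 14444, q_6 = 12*61 + 23 = 755.
  i=7: a_7=2, p_7 = 2*14444 + 1167 = 30055, q_7 = 2*755 + 61 = 1571.
  i=8: a_8=1, p_8 = 1*30055 + 14444 = 44499, q_8 = 1*1571 + 755 = 2326.
  i=9: a_9=1, p_9 = 1*44499 + 30055 = 74554, q_9 = 1*2326 + 1571 = 3897.
  i=10: a_10=1, p_10 = 1*74554 + 44499 = 119053, q_10 = 1*3897 + 2326 = 6223.
  i=11: a_11=7, p_11 = 7*119053 + 74554 = 907925, q_11 = 7*6223 + 3897 = 47458.
Check: 907925^2 - 366*47458^2 = 824327805625 - 824327805624 = 1, so (x, y) = (907925, 47458) solves the equation, and by the theorem it is the least positive solution.

(x, y) = (907925, 47458)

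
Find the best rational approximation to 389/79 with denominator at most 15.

Expand x = 389/79 as a continued fraction with the Euclidean algorithm:
  389 = 4*79 + 73, so a_0 = 4.
  79 = 1*73 + 6, so a_1 = 1.
  73 = 12*6 + 1, so a_2 = 12.
  6 = 6*1 + 0, so a_3 = 6.
so x = [4; 1, 12, 6].
Convergents (p_i = a_i*p_{i-1} + p_{i-2}, q_i = a_i*q_{i-1} + q_{i-2} with p_{-2}=0, p_{-1}=1, q_{-2}=1, q_{-1}=0), until the denominator exceeds 15:
  i=0: a_0=4, p_0 = 4*1 + 0 = 4, q_0 = 4*0 + 1 = 1.
  i=1: a_1=1, p_1 = 1*4 + 1 = 5, q_1 = 1*1 + 0 = 1.
  i=2: a_2=12, p_2 = 12*5 + 4 = 64, q_2 = 12*1 + 1 = 13.
  i=3: a_3=6, p_3 = 6*64 + 5 = 389, q_3 = 6*13 + 1 = 79.
q_3 = 79 > 15, so the last convergent with denominator <= 15 is p_2/q_2 = 64/13.
The closest fraction with denominator <= 15 is either p_2/q_2 or the intermediate fraction (k*p_2 + p_1)/(k*q_2 + q_1) with the largest k >= 1 whose denominator stays <= 15; these approach x as k grows, and every other convergent or intermediate fraction in range is farther away.
Largest k: floor((15 - q_1)/q_2) = floor((15 - 1)/13) = 1.
That gives (1*64 + 5)/(1*13 + 1) = 69/14.
Compare the errors: |x - 64/13| = |389*13 - 64*79|/(79*13) = 1/1027, and |x - 69/14| = |389*14 - 69*79|/(79*14) = 5/1106.
Cross-multiplying, 1*1106 = 1106 < 5135 = 5*1027, so 1/1027 is smaller: the convergent 64/13 is closer to x than 69/14.

64/13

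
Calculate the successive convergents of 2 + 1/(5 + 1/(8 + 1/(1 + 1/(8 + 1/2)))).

Using the convergent recurrence p_i = a_i*p_{i-1} + p_{i-2}, q_i = a_i*q_{i-1} + q_{i-2} with p_{-2}=0, p_{-1}=1, q_{-2}=1, q_{-1}=0:
  i=0: a_0=2, p_0 = 2*1 + 0 = 2, q_0 = 2*0 + 1 = 1.
  i=1: a_1=5, p_1 = 5*2 + 1 = 11, q_1 = 5*1 + 0 = 5.
  i=2: a_2=8, p_2 = 8*11 + 2 = 90, q_2 = 8*5 + 1 = 41.
  i=3: a_3=1, p_3 = 1*90 + 11 = 101, q_3 = 1*41 + 5 = 46.
  i=4: a_4=8, p_4 = 8*101 + 90 = 898, q_4 = 8*46 + 41 = 409.
  i=5: a_5=2, p_5 = 2*898 + 101 = 1897, q_5 = 2*409 + 46 = 864.

2/1, 11/5, 90/41, 101/46, 898/409, 1897/864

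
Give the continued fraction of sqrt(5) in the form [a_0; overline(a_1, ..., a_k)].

[2; overline(4)]

Write x_i = (sqrt(5) + m_i)/d_i with (m_0, d_0) = (0, 1). a_0 = floor(sqrt(5)) = 2, since 2^2 = 4 <= 5 < 9 = 3^2.
Iterate m_{i+1} = d_i*a_i - m_i, d_{i+1} = (5 - m_{i+1}^2)/d_i, a_{i+1} = floor((a_0 + m_{i+1})/d_{i+1}):
  m_1 = 1*2 - 0 = 2, d_1 = (5 - 2^2)/1 = 1/1 = 1, a_1 = floor((2 + 2)/1) = 4.
  m_2 = 1*4 - 2 = 2, d_2 = (5 - 2^2)/1 = 1/1 = 1: (m_2, d_2) = (m_1, d_1) = (2, 1), so from here the quotient a_1 repeats; the period length is 1.
Hence the expansion of sqrt(5) is a_0 = 2 followed by the repeating block 4 (period 1).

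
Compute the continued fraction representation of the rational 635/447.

Run the Euclidean algorithm on 635 and 447; the successive quotients are the partial quotients a_0, a_1, ... (each step inverts the fractional part left over by the previous one):
  635 = 1*447 + 188, so a_0 = 1.
  447 = 2*188 + 71, so a_1 = 2.
  188 = 2*71 + 46, so a_2 = 2.
  71 = 1*46 + 25, so a_3 = 1.
  46 = 1*25 + 21, so a_4 = 1.
  25 = 1*21 + 4, so a_5 = 1.
  21 = 5*4 + 1, so a_6 = 5.
  4 = 4*1 + 0, so a_7 = 4.
The remainder reaches 0 after 8 divisions, so the expansion has 8 partial quotients, read off in order.

[1; 2, 2, 1, 1, 1, 5, 4]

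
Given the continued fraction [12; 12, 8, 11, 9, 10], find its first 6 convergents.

12/1, 145/12, 1172/97, 13037/1079, 118505/9808, 1198087/99159

Using the convergent recurrence p_i = a_i*p_{i-1} + p_{i-2}, q_i = a_i*q_{i-1} + q_{i-2} with p_{-2}=0, p_{-1}=1, q_{-2}=1, q_{-1}=0:
  i=0: a_0=12, p_0 = 12*1 + 0 = 12, q_0 = 12*0 + 1 = 1.
  i=1: a_1=12, p_1 = 12*12 + 1 = 145, q_1 = 12*1 + 0 = 12.
  i=2: a_2=8, p_2 = 8*145 + 12 = 1172, q_2 = 8*12 + 1 = 97.
  i=3: a_3=11, p_3 = 11*1172 + 145 = 13037, q_3 = 11*97 + 12 = 1079.
  i=4: a_4=9, p_4 = 9*13037 + 1172 = 118505, q_4 = 9*1079 + 97 = 9808.
  i=5: a_5=10, p_5 = 10*118505 + 13037 = 1198087, q_5 = 10*9808 + 1079 = 99159.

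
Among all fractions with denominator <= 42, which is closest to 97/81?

Expand x = 97/81 as a continued fraction with the Euclidean algorithm:
  97 = 1*81 + 16, so a_0 = 1.
  81 = 5*16 + 1, so a_1 = 5.
  16 = 16*1 + 0, so a_2 = 16.
so x = [1; 5, 16].
Convergents (p_i = a_i*p_{i-1} + p_{i-2}, q_i = a_i*q_{i-1} + q_{i-2} with p_{-2}=0, p_{-1}=1, q_{-2}=1, q_{-1}=0), until the denominator exceeds 42:
  i=0: a_0=1, p_0 = 1*1 + 0 = 1, q_0 = 1*0 + 1 = 1.
  i=1: a_1=5, p_1 = 5*1 + 1 = 6, q_1 = 5*1 + 0 = 5.
  i=2: a_2=16, p_2 = 16*6 + 1 = 97, q_2 = 16*5 + 1 = 81.
q_2 = 81 > 42, so the last convergent with denominator <= 42 is p_1/q_1 = 6/5.
The closest fraction with denominator <= 42 is either p_1/q_1 or the intermediate fraction (k*p_1 + p_0)/(k*q_1 + q_0) with the largest k >= 1 whose denominator stays <= 42; these approach x as k grows, and every other convergent or intermediate fraction in range is farther away.
Largest k: floor((42 - q_0)/q_1) = floor((42 - 1)/5) = 8.
That gives (8*6 + 1)/(8*5 + 1) = 49/41.
Compare the errors: |x - 6/5| = |97*5 - 6*81|/(81*5) = 1/405, and |x - 49/41| = |97*41 - 49*81|/(81*41) = 8/3321.
Cross-multiplying, 8*405 = 3240 < 3321 = 1*3321, so 8/3321 is smaller: the intermediate fraction 49/41 is closer to x than 6/5.

49/41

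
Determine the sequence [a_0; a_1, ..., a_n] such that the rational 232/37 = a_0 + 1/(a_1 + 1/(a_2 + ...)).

Run the Euclidean algorithm on 232 and 37; the successive quotients are the partial quotients a_0, a_1, ... (each step inverts the fractional part left over by the previous one):
  232 = 6*37 + 10, so a_0 = 6.
  37 = 3*10 + 7, so a_1 = 3.
  10 = 1*7 + 3, so a_2 = 1.
  7 = 2*3 + 1, so a_3 = 2.
  3 = 3*1 + 0, so a_4 = 3.
The remainder reaches 0 after 5 divisions, so the expansion has 5 partial quotients, read off in order.

[6; 3, 1, 2, 3]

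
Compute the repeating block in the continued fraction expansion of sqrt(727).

Write x_i = (sqrt(727) + m_i)/d_i with (m_0, d_0) = (0, 1). a_0 = floor(sqrt(727)) = 26, since 26^2 = 676 <= 727 < 729 = 27^2.
Iterate m_{i+1} = d_i*a_i - m_i, d_{i+1} = (727 - m_{i+1}^2)/d_i, a_{i+1} = floor((a_0 + m_{i+1})/d_{i+1}):
  m_1 = 1*26 - 0 = 26, d_1 = (727 - 26^2)/1 = 51/1 = 51, a_1 = floor((26 + 26)/51) = 1.
  m_2 = 51*1 - 26 = 25, d_2 = (727 - 25^2)/51 = 102/51 = 2, a_2 = floor((26 + 25)/2) = 25.
  m_3 = 2*25 - 25 = 25, d_3 = (727 - 25^2)/2 = 102/2 = 51, a_3 = floor((26 + 25)/51) = 1.
  m_4 = 51*1 - 25 = 26, d_4 = (727 - 26^2)/51 = 51/51 = 1, a_4 = floor((26 + 26)/1) = 52.
  m_5 = 1*52 - 26 = 26, d_5 = (727 - 26^2)/1 = 51/1 = 51: (m_5, d_5) = (m_1, d_1) = (26, 51), so from here the quotients repeat a_1, ..., a_4; the period length is 4.
Hence the expansion of sqrt(727) is a_0 = 26 followed by the repeating block 1, 25, 1, 52 (period 4).

[26; (1, 25, 1, 52)]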